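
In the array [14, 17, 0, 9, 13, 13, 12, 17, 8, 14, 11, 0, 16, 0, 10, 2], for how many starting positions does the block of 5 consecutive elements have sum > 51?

(14, 17, 0, 9, 13) → sum 53  > 51 ✓
(17, 0, 9, 13, 13) → sum 52  > 51 ✓
(0, 9, 13, 13, 12) → sum 47
(9, 13, 13, 12, 17) → sum 64  > 51 ✓
(13, 13, 12, 17, 8) → sum 63  > 51 ✓
(13, 12, 17, 8, 14) → sum 64  > 51 ✓
(12, 17, 8, 14, 11) → sum 62  > 51 ✓
(17, 8, 14, 11, 0) → sum 50
(8, 14, 11, 0, 16) → sum 49
(14, 11, 0, 16, 0) → sum 41
(11, 0, 16, 0, 10) → sum 37
(0, 16, 0, 10, 2) → sum 28
6 windows satisfy the condition.

6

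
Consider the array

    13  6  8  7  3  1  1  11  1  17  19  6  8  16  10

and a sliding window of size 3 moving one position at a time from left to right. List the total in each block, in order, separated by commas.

(13, 6, 8) → sum 27
(6, 8, 7) → sum 21
(8, 7, 3) → sum 18
(7, 3, 1) → sum 11
(3, 1, 1) → sum 5
(1, 1, 11) → sum 13
(1, 11, 1) → sum 13
(11, 1, 17) → sum 29
(1, 17, 19) → sum 37
(17, 19, 6) → sum 42
(19, 6, 8) → sum 33
(6, 8, 16) → sum 30
(8, 16, 10) → sum 34

27, 21, 18, 11, 5, 13, 13, 29, 37, 42, 33, 30, 34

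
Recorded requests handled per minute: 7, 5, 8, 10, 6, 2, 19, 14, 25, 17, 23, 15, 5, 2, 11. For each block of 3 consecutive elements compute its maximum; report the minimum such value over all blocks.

8

[7, 5, 8] → max 8
[5, 8, 10] → max 10
[8, 10, 6] → max 10
[10, 6, 2] → max 10
[6, 2, 19] → max 19
[2, 19, 14] → max 19
[19, 14, 25] → max 25
[14, 25, 17] → max 25
[25, 17, 23] → max 25
[17, 23, 15] → max 23
[23, 15, 5] → max 23
[15, 5, 2] → max 15
[5, 2, 11] → max 11
Minimum of these is 8.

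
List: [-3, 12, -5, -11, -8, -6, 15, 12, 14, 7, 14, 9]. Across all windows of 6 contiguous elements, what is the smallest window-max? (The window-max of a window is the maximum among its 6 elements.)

(-3, 12, -5, -11, -8, -6) → max 12
(12, -5, -11, -8, -6, 15) → max 15
(-5, -11, -8, -6, 15, 12) → max 15
(-11, -8, -6, 15, 12, 14) → max 15
(-8, -6, 15, 12, 14, 7) → max 15
(-6, 15, 12, 14, 7, 14) → max 15
(15, 12, 14, 7, 14, 9) → max 15
Smallest of these is 12.

12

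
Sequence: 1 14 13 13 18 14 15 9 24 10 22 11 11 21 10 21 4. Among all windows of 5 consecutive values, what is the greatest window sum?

[1, 14, 13, 13, 18] → sum 59
[14, 13, 13, 18, 14] → sum 72
[13, 13, 18, 14, 15] → sum 73
[13, 18, 14, 15, 9] → sum 69
[18, 14, 15, 9, 24] → sum 80
[14, 15, 9, 24, 10] → sum 72
[15, 9, 24, 10, 22] → sum 80
[9, 24, 10, 22, 11] → sum 76
[24, 10, 22, 11, 11] → sum 78
[10, 22, 11, 11, 21] → sum 75
[22, 11, 11, 21, 10] → sum 75
[11, 11, 21, 10, 21] → sum 74
[11, 21, 10, 21, 4] → sum 67
Greatest of these is 80.

80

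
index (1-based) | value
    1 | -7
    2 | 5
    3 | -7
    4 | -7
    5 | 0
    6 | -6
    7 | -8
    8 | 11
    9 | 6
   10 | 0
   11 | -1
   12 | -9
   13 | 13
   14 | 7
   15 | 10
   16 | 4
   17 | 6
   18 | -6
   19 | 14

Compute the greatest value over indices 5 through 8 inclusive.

11

Elements at indices 5..8: 0, -6, -8, 11
max(0, -6, -8, 11) = 11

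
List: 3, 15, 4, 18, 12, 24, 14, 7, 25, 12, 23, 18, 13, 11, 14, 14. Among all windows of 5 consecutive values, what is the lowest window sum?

52

Window sums for each of the 12 positions:
(3, 15, 4, 18, 12) → sum 52
(15, 4, 18, 12, 24) → sum 73
(4, 18, 12, 24, 14) → sum 72
(18, 12, 24, 14, 7) → sum 75
(12, 24, 14, 7, 25) → sum 82
(24, 14, 7, 25, 12) → sum 82
(14, 7, 25, 12, 23) → sum 81
(7, 25, 12, 23, 18) → sum 85
(25, 12, 23, 18, 13) → sum 91
(12, 23, 18, 13, 11) → sum 77
(23, 18, 13, 11, 14) → sum 79
(18, 13, 11, 14, 14) → sum 70
Lowest of these is 52.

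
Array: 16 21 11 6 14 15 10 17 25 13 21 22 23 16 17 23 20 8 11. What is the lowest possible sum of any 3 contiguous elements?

(16, 21, 11) → sum 48
(21, 11, 6) → sum 38
(11, 6, 14) → sum 31
(6, 14, 15) → sum 35
(14, 15, 10) → sum 39
(15, 10, 17) → sum 42
(10, 17, 25) → sum 52
(17, 25, 13) → sum 55
(25, 13, 21) → sum 59
(13, 21, 22) → sum 56
(21, 22, 23) → sum 66
(22, 23, 16) → sum 61
(23, 16, 17) → sum 56
(16, 17, 23) → sum 56
(17, 23, 20) → sum 60
(23, 20, 8) → sum 51
(20, 8, 11) → sum 39
Lowest of these is 31.

31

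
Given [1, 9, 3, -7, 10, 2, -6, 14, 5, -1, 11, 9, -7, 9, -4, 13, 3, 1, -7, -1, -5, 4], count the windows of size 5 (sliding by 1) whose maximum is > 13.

(1, 9, 3, -7, 10) → max 10
(9, 3, -7, 10, 2) → max 10
(3, -7, 10, 2, -6) → max 10
(-7, 10, 2, -6, 14) → max 14  > 13 ✓
(10, 2, -6, 14, 5) → max 14  > 13 ✓
(2, -6, 14, 5, -1) → max 14  > 13 ✓
(-6, 14, 5, -1, 11) → max 14  > 13 ✓
(14, 5, -1, 11, 9) → max 14  > 13 ✓
(5, -1, 11, 9, -7) → max 11
(-1, 11, 9, -7, 9) → max 11
(11, 9, -7, 9, -4) → max 11
(9, -7, 9, -4, 13) → max 13
(-7, 9, -4, 13, 3) → max 13
(9, -4, 13, 3, 1) → max 13
(-4, 13, 3, 1, -7) → max 13
(13, 3, 1, -7, -1) → max 13
(3, 1, -7, -1, -5) → max 3
(1, -7, -1, -5, 4) → max 4
5 windows satisfy the condition.

5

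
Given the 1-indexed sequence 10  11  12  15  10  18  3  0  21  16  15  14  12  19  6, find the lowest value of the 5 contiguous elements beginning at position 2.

Elements at indices 2..6: 11, 12, 15, 10, 18
min(11, 12, 15, 10, 18) = 10

10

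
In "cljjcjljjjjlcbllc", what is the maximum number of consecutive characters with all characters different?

4

[c] len 1
[c, l] len 2
[c, l, j] len 3
[j] len 1
[j, c] len 2
[c, j] len 2
[c, j, l] len 3
[l, j] len 2
[j] len 1
[j] len 1
[j] len 1
[j, l] len 2
[j, l, c] len 3
[j, l, c, b] len 4
[c, b, l] len 3
[l] len 1
[l, c] len 2
Longest all-distinct length: 4.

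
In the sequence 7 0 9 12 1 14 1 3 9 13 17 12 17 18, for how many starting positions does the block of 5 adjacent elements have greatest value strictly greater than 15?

(7, 0, 9, 12, 1) → max 12
(0, 9, 12, 1, 14) → max 14
(9, 12, 1, 14, 1) → max 14
(12, 1, 14, 1, 3) → max 14
(1, 14, 1, 3, 9) → max 14
(14, 1, 3, 9, 13) → max 14
(1, 3, 9, 13, 17) → max 17  > 15 ✓
(3, 9, 13, 17, 12) → max 17  > 15 ✓
(9, 13, 17, 12, 17) → max 17  > 15 ✓
(13, 17, 12, 17, 18) → max 18  > 15 ✓
4 windows satisfy the condition.

4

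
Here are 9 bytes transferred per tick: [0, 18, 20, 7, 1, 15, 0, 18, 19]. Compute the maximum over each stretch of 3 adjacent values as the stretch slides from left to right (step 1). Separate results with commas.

20, 20, 20, 15, 15, 18, 19

(0, 18, 20) → max 20
(18, 20, 7) → max 20
(20, 7, 1) → max 20
(7, 1, 15) → max 15
(1, 15, 0) → max 15
(15, 0, 18) → max 18
(0, 18, 19) → max 19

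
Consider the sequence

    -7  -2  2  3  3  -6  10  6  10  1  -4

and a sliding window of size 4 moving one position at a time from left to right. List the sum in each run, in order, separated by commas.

-4, 6, 2, 10, 13, 20, 27, 13

-7 -2 2 3 → sum -4
-2 2 3 3 → sum 6
2 3 3 -6 → sum 2
3 3 -6 10 → sum 10
3 -6 10 6 → sum 13
-6 10 6 10 → sum 20
10 6 10 1 → sum 27
6 10 1 -4 → sum 13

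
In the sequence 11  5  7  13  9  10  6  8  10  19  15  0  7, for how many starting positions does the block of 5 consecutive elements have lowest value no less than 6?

11 5 7 13 9 → min 5
5 7 13 9 10 → min 5
7 13 9 10 6 → min 6  ≥ 6 ✓
13 9 10 6 8 → min 6  ≥ 6 ✓
9 10 6 8 10 → min 6  ≥ 6 ✓
10 6 8 10 19 → min 6  ≥ 6 ✓
6 8 10 19 15 → min 6  ≥ 6 ✓
8 10 19 15 0 → min 0
10 19 15 0 7 → min 0
5 windows satisfy the condition.

5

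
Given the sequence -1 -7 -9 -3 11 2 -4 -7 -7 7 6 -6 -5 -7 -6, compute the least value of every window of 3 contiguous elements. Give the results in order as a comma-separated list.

[-1, -7, -9] → min -9
[-7, -9, -3] → min -9
[-9, -3, 11] → min -9
[-3, 11, 2] → min -3
[11, 2, -4] → min -4
[2, -4, -7] → min -7
[-4, -7, -7] → min -7
[-7, -7, 7] → min -7
[-7, 7, 6] → min -7
[7, 6, -6] → min -6
[6, -6, -5] → min -6
[-6, -5, -7] → min -7
[-5, -7, -6] → min -7

-9, -9, -9, -3, -4, -7, -7, -7, -7, -6, -6, -7, -7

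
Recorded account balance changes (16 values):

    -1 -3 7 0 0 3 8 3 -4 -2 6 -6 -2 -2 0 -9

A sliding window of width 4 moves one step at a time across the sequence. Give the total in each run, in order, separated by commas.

3, 4, 10, 11, 14, 10, 5, 3, -6, -4, -4, -10, -13

[-1, -3, 7, 0] → sum 3
[-3, 7, 0, 0] → sum 4
[7, 0, 0, 3] → sum 10
[0, 0, 3, 8] → sum 11
[0, 3, 8, 3] → sum 14
[3, 8, 3, -4] → sum 10
[8, 3, -4, -2] → sum 5
[3, -4, -2, 6] → sum 3
[-4, -2, 6, -6] → sum -6
[-2, 6, -6, -2] → sum -4
[6, -6, -2, -2] → sum -4
[-6, -2, -2, 0] → sum -10
[-2, -2, 0, -9] → sum -13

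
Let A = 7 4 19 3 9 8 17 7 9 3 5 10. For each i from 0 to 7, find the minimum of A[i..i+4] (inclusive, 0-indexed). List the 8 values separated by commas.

3, 3, 3, 3, 7, 3, 3, 3

(7, 4, 19, 3, 9) → min 3
(4, 19, 3, 9, 8) → min 3
(19, 3, 9, 8, 17) → min 3
(3, 9, 8, 17, 7) → min 3
(9, 8, 17, 7, 9) → min 7
(8, 17, 7, 9, 3) → min 3
(17, 7, 9, 3, 5) → min 3
(7, 9, 3, 5, 10) → min 3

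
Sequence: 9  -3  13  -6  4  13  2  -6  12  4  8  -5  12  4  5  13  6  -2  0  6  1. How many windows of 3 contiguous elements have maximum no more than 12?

10

(9, -3, 13) → max 13
(-3, 13, -6) → max 13
(13, -6, 4) → max 13
(-6, 4, 13) → max 13
(4, 13, 2) → max 13
(13, 2, -6) → max 13
(2, -6, 12) → max 12  ≤ 12 ✓
(-6, 12, 4) → max 12  ≤ 12 ✓
(12, 4, 8) → max 12  ≤ 12 ✓
(4, 8, -5) → max 8  ≤ 12 ✓
(8, -5, 12) → max 12  ≤ 12 ✓
(-5, 12, 4) → max 12  ≤ 12 ✓
(12, 4, 5) → max 12  ≤ 12 ✓
(4, 5, 13) → max 13
(5, 13, 6) → max 13
(13, 6, -2) → max 13
(6, -2, 0) → max 6  ≤ 12 ✓
(-2, 0, 6) → max 6  ≤ 12 ✓
(0, 6, 1) → max 6  ≤ 12 ✓
10 windows satisfy the condition.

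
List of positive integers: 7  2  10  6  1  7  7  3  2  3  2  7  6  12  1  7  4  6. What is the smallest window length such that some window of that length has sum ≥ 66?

add 7: running sum 7 < 66
add 2: running sum 9 < 66
add 10: running sum 19 < 66
add 6: running sum 25 < 66
add 1: running sum 26 < 66
add 7: running sum 33 < 66
add 7: running sum 40 < 66
add 3: running sum 43 < 66
add 2: running sum 45 < 66
add 3: running sum 48 < 66
add 2: running sum 50 < 66
add 7: running sum 57 < 66
add 6: running sum 63 < 66
end 13: [10, 6, 1, 7, 7, 3, 2, 3, 2, 7, 6, 12] sum 66, len 12
end 14: [10, 6, 1, 7, 7, 3, 2, 3, 2, 7, 6, 12, 1] sum 67, len 13
end 15: [10, 6, 1, 7, 7, 3, 2, 3, 2, 7, 6, 12, 1, 7] sum 74, len 14
end 16: [6, 1, 7, 7, 3, 2, 3, 2, 7, 6, 12, 1, 7, 4] sum 68, len 14
end 17: [7, 7, 3, 2, 3, 2, 7, 6, 12, 1, 7, 4, 6] sum 67, len 13
Shortest qualifying length: 12.

12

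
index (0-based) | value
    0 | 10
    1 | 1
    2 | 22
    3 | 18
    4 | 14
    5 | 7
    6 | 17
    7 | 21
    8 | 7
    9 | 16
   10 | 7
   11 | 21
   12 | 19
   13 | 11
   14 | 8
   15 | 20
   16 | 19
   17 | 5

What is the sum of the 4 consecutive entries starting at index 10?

Elements at indices 10..13: 7, 21, 19, 11
sum(7, 21, 19, 11) = 58

58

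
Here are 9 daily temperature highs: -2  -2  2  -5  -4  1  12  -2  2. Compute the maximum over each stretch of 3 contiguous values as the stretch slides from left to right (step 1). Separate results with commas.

2, 2, 2, 1, 12, 12, 12

(-2, -2, 2) → max 2
(-2, 2, -5) → max 2
(2, -5, -4) → max 2
(-5, -4, 1) → max 1
(-4, 1, 12) → max 12
(1, 12, -2) → max 12
(12, -2, 2) → max 12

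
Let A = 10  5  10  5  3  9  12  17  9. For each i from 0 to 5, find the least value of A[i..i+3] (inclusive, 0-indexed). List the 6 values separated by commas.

Sliding a size-4 window across the 9 values:
(10, 5, 10, 5) → min 5
(5, 10, 5, 3) → min 3
(10, 5, 3, 9) → min 3
(5, 3, 9, 12) → min 3
(3, 9, 12, 17) → min 3
(9, 12, 17, 9) → min 9

5, 3, 3, 3, 3, 9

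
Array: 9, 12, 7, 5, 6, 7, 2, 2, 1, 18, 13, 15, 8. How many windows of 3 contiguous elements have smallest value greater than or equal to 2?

8

9 12 7 → min 7  ≥ 2 ✓
12 7 5 → min 5  ≥ 2 ✓
7 5 6 → min 5  ≥ 2 ✓
5 6 7 → min 5  ≥ 2 ✓
6 7 2 → min 2  ≥ 2 ✓
7 2 2 → min 2  ≥ 2 ✓
2 2 1 → min 1
2 1 18 → min 1
1 18 13 → min 1
18 13 15 → min 13  ≥ 2 ✓
13 15 8 → min 8  ≥ 2 ✓
8 windows satisfy the condition.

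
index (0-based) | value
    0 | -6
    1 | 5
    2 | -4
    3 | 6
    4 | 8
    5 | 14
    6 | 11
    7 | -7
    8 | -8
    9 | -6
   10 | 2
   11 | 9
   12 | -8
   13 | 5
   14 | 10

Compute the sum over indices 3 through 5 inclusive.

28

Elements at indices 3..5: 6, 8, 14
sum(6, 8, 14) = 28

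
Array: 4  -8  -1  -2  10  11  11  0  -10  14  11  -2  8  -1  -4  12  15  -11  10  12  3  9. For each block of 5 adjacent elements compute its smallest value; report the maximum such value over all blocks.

-2

[4, -8, -1, -2, 10] → min -8
[-8, -1, -2, 10, 11] → min -8
[-1, -2, 10, 11, 11] → min -2
[-2, 10, 11, 11, 0] → min -2
[10, 11, 11, 0, -10] → min -10
[11, 11, 0, -10, 14] → min -10
[11, 0, -10, 14, 11] → min -10
[0, -10, 14, 11, -2] → min -10
[-10, 14, 11, -2, 8] → min -10
[14, 11, -2, 8, -1] → min -2
[11, -2, 8, -1, -4] → min -4
[-2, 8, -1, -4, 12] → min -4
[8, -1, -4, 12, 15] → min -4
[-1, -4, 12, 15, -11] → min -11
[-4, 12, 15, -11, 10] → min -11
[12, 15, -11, 10, 12] → min -11
[15, -11, 10, 12, 3] → min -11
[-11, 10, 12, 3, 9] → min -11
Maximum of these is -2.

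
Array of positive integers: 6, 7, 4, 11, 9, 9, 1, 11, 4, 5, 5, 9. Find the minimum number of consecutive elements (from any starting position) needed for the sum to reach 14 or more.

add 6: running sum 6 < 14
add 7: running sum 13 < 14
end 2: [6, 7, 4] sum 17, len 3
end 3: [4, 11] sum 15, len 2
end 4: [11, 9] sum 20, len 2
end 5: [9, 9] sum 18, len 2
end 6: [9, 9, 1] sum 19, len 3
end 7: [9, 1, 11] sum 21, len 3
end 8: [11, 4] sum 15, len 2
end 9: [11, 4, 5] sum 20, len 3
end 10: [4, 5, 5] sum 14, len 3
end 11: [5, 9] sum 14, len 2
Shortest qualifying length: 2.

2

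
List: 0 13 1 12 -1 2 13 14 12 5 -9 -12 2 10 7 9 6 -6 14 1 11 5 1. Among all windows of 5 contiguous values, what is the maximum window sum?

(0, 13, 1, 12, -1) → sum 25
(13, 1, 12, -1, 2) → sum 27
(1, 12, -1, 2, 13) → sum 27
(12, -1, 2, 13, 14) → sum 40
(-1, 2, 13, 14, 12) → sum 40
(2, 13, 14, 12, 5) → sum 46
(13, 14, 12, 5, -9) → sum 35
(14, 12, 5, -9, -12) → sum 10
(12, 5, -9, -12, 2) → sum -2
(5, -9, -12, 2, 10) → sum -4
(-9, -12, 2, 10, 7) → sum -2
(-12, 2, 10, 7, 9) → sum 16
(2, 10, 7, 9, 6) → sum 34
(10, 7, 9, 6, -6) → sum 26
(7, 9, 6, -6, 14) → sum 30
(9, 6, -6, 14, 1) → sum 24
(6, -6, 14, 1, 11) → sum 26
(-6, 14, 1, 11, 5) → sum 25
(14, 1, 11, 5, 1) → sum 32
Maximum of these is 46.

46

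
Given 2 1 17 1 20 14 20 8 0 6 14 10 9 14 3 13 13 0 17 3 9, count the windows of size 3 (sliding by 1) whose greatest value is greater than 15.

[2, 1, 17] → max 17  > 15 ✓
[1, 17, 1] → max 17  > 15 ✓
[17, 1, 20] → max 20  > 15 ✓
[1, 20, 14] → max 20  > 15 ✓
[20, 14, 20] → max 20  > 15 ✓
[14, 20, 8] → max 20  > 15 ✓
[20, 8, 0] → max 20  > 15 ✓
[8, 0, 6] → max 8
[0, 6, 14] → max 14
[6, 14, 10] → max 14
[14, 10, 9] → max 14
[10, 9, 14] → max 14
[9, 14, 3] → max 14
[14, 3, 13] → max 14
[3, 13, 13] → max 13
[13, 13, 0] → max 13
[13, 0, 17] → max 17  > 15 ✓
[0, 17, 3] → max 17  > 15 ✓
[17, 3, 9] → max 17  > 15 ✓
10 windows satisfy the condition.

10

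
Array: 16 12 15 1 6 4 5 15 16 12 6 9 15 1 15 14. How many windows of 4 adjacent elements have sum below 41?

(16, 12, 15, 1) → sum 44
(12, 15, 1, 6) → sum 34  < 41 ✓
(15, 1, 6, 4) → sum 26  < 41 ✓
(1, 6, 4, 5) → sum 16  < 41 ✓
(6, 4, 5, 15) → sum 30  < 41 ✓
(4, 5, 15, 16) → sum 40  < 41 ✓
(5, 15, 16, 12) → sum 48
(15, 16, 12, 6) → sum 49
(16, 12, 6, 9) → sum 43
(12, 6, 9, 15) → sum 42
(6, 9, 15, 1) → sum 31  < 41 ✓
(9, 15, 1, 15) → sum 40  < 41 ✓
(15, 1, 15, 14) → sum 45
7 windows satisfy the condition.

7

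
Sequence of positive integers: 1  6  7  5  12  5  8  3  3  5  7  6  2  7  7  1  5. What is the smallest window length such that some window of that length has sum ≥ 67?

11

add 1: running sum 1 < 67
add 6: running sum 7 < 67
add 7: running sum 14 < 67
add 5: running sum 19 < 67
add 12: running sum 31 < 67
add 5: running sum 36 < 67
add 8: running sum 44 < 67
add 3: running sum 47 < 67
add 3: running sum 50 < 67
add 5: running sum 55 < 67
add 7: running sum 62 < 67
end 11: [6, 7, 5, 12, 5, 8, 3, 3, 5, 7, 6] sum 67, len 11
end 12: [6, 7, 5, 12, 5, 8, 3, 3, 5, 7, 6, 2] sum 69, len 12
end 13: [7, 5, 12, 5, 8, 3, 3, 5, 7, 6, 2, 7] sum 70, len 12
end 14: [5, 12, 5, 8, 3, 3, 5, 7, 6, 2, 7, 7] sum 70, len 12
end 15: [5, 12, 5, 8, 3, 3, 5, 7, 6, 2, 7, 7, 1] sum 71, len 13
end 16: [12, 5, 8, 3, 3, 5, 7, 6, 2, 7, 7, 1, 5] sum 71, len 13
Shortest qualifying length: 11.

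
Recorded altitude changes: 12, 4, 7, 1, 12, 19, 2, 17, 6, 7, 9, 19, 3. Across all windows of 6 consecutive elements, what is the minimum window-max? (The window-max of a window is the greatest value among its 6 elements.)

19

Window maxs for each of the 8 positions:
12 4 7 1 12 19 → max 19
4 7 1 12 19 2 → max 19
7 1 12 19 2 17 → max 19
1 12 19 2 17 6 → max 19
12 19 2 17 6 7 → max 19
19 2 17 6 7 9 → max 19
2 17 6 7 9 19 → max 19
17 6 7 9 19 3 → max 19
Minimum of these is 19.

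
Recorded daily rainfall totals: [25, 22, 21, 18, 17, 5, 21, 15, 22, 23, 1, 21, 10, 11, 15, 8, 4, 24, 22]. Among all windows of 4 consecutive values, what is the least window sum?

38

Each size-4 window and its sum:
[25, 22, 21, 18] → sum 86
[22, 21, 18, 17] → sum 78
[21, 18, 17, 5] → sum 61
[18, 17, 5, 21] → sum 61
[17, 5, 21, 15] → sum 58
[5, 21, 15, 22] → sum 63
[21, 15, 22, 23] → sum 81
[15, 22, 23, 1] → sum 61
[22, 23, 1, 21] → sum 67
[23, 1, 21, 10] → sum 55
[1, 21, 10, 11] → sum 43
[21, 10, 11, 15] → sum 57
[10, 11, 15, 8] → sum 44
[11, 15, 8, 4] → sum 38
[15, 8, 4, 24] → sum 51
[8, 4, 24, 22] → sum 58
Least of these is 38.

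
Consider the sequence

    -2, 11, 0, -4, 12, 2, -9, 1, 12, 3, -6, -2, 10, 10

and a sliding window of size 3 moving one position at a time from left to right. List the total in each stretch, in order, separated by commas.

[-2, 11, 0] → sum 9
[11, 0, -4] → sum 7
[0, -4, 12] → sum 8
[-4, 12, 2] → sum 10
[12, 2, -9] → sum 5
[2, -9, 1] → sum -6
[-9, 1, 12] → sum 4
[1, 12, 3] → sum 16
[12, 3, -6] → sum 9
[3, -6, -2] → sum -5
[-6, -2, 10] → sum 2
[-2, 10, 10] → sum 18

9, 7, 8, 10, 5, -6, 4, 16, 9, -5, 2, 18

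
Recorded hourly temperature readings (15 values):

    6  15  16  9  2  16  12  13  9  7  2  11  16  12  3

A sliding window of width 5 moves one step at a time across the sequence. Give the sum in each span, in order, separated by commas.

Sliding a size-5 window across the 15 values:
[6, 15, 16, 9, 2] → sum 48
[15, 16, 9, 2, 16] → sum 58
[16, 9, 2, 16, 12] → sum 55
[9, 2, 16, 12, 13] → sum 52
[2, 16, 12, 13, 9] → sum 52
[16, 12, 13, 9, 7] → sum 57
[12, 13, 9, 7, 2] → sum 43
[13, 9, 7, 2, 11] → sum 42
[9, 7, 2, 11, 16] → sum 45
[7, 2, 11, 16, 12] → sum 48
[2, 11, 16, 12, 3] → sum 44

48, 58, 55, 52, 52, 57, 43, 42, 45, 48, 44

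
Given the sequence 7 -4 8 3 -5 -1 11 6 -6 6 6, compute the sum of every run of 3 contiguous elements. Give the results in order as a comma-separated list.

(7, -4, 8) → sum 11
(-4, 8, 3) → sum 7
(8, 3, -5) → sum 6
(3, -5, -1) → sum -3
(-5, -1, 11) → sum 5
(-1, 11, 6) → sum 16
(11, 6, -6) → sum 11
(6, -6, 6) → sum 6
(-6, 6, 6) → sum 6

11, 7, 6, -3, 5, 16, 11, 6, 6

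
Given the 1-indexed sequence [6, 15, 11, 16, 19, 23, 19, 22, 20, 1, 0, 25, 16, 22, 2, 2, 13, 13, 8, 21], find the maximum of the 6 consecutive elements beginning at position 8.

Elements at indices 8..13: 22, 20, 1, 0, 25, 16
max(22, 20, 1, 0, 25, 16) = 25

25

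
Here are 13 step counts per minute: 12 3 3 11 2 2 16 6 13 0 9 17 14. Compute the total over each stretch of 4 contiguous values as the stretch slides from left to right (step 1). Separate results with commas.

29, 19, 18, 31, 26, 37, 35, 28, 39, 40

(12, 3, 3, 11) → sum 29
(3, 3, 11, 2) → sum 19
(3, 11, 2, 2) → sum 18
(11, 2, 2, 16) → sum 31
(2, 2, 16, 6) → sum 26
(2, 16, 6, 13) → sum 37
(16, 6, 13, 0) → sum 35
(6, 13, 0, 9) → sum 28
(13, 0, 9, 17) → sum 39
(0, 9, 17, 14) → sum 40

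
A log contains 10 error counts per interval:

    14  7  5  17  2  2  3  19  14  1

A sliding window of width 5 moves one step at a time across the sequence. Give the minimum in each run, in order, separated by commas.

2, 2, 2, 2, 2, 1

[14, 7, 5, 17, 2] → min 2
[7, 5, 17, 2, 2] → min 2
[5, 17, 2, 2, 3] → min 2
[17, 2, 2, 3, 19] → min 2
[2, 2, 3, 19, 14] → min 2
[2, 3, 19, 14, 1] → min 1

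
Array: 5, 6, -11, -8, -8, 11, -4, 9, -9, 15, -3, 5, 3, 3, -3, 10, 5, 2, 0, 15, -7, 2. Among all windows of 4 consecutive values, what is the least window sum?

Window sums for each of the 19 positions:
5 6 -11 -8 → sum -8
6 -11 -8 -8 → sum -21
-11 -8 -8 11 → sum -16
-8 -8 11 -4 → sum -9
-8 11 -4 9 → sum 8
11 -4 9 -9 → sum 7
-4 9 -9 15 → sum 11
9 -9 15 -3 → sum 12
-9 15 -3 5 → sum 8
15 -3 5 3 → sum 20
-3 5 3 3 → sum 8
5 3 3 -3 → sum 8
3 3 -3 10 → sum 13
3 -3 10 5 → sum 15
-3 10 5 2 → sum 14
10 5 2 0 → sum 17
5 2 0 15 → sum 22
2 0 15 -7 → sum 10
0 15 -7 2 → sum 10
Least of these is -21.

-21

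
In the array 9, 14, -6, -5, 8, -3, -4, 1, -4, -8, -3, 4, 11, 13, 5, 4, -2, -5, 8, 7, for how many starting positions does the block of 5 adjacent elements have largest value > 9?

9 14 -6 -5 8 → max 14  > 9 ✓
14 -6 -5 8 -3 → max 14  > 9 ✓
-6 -5 8 -3 -4 → max 8
-5 8 -3 -4 1 → max 8
8 -3 -4 1 -4 → max 8
-3 -4 1 -4 -8 → max 1
-4 1 -4 -8 -3 → max 1
1 -4 -8 -3 4 → max 4
-4 -8 -3 4 11 → max 11  > 9 ✓
-8 -3 4 11 13 → max 13  > 9 ✓
-3 4 11 13 5 → max 13  > 9 ✓
4 11 13 5 4 → max 13  > 9 ✓
11 13 5 4 -2 → max 13  > 9 ✓
13 5 4 -2 -5 → max 13  > 9 ✓
5 4 -2 -5 8 → max 8
4 -2 -5 8 7 → max 8
8 windows satisfy the condition.

8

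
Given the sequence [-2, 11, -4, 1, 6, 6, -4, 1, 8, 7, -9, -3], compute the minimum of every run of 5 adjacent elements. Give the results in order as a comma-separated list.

[-2, 11, -4, 1, 6] → min -4
[11, -4, 1, 6, 6] → min -4
[-4, 1, 6, 6, -4] → min -4
[1, 6, 6, -4, 1] → min -4
[6, 6, -4, 1, 8] → min -4
[6, -4, 1, 8, 7] → min -4
[-4, 1, 8, 7, -9] → min -9
[1, 8, 7, -9, -3] → min -9

-4, -4, -4, -4, -4, -4, -9, -9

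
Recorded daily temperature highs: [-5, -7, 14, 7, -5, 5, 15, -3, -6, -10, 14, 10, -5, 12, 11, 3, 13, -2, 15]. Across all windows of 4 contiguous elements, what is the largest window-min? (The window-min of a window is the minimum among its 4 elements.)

-5 -7 14 7 → min -7
-7 14 7 -5 → min -7
14 7 -5 5 → min -5
7 -5 5 15 → min -5
-5 5 15 -3 → min -5
5 15 -3 -6 → min -6
15 -3 -6 -10 → min -10
-3 -6 -10 14 → min -10
-6 -10 14 10 → min -10
-10 14 10 -5 → min -10
14 10 -5 12 → min -5
10 -5 12 11 → min -5
-5 12 11 3 → min -5
12 11 3 13 → min 3
11 3 13 -2 → min -2
3 13 -2 15 → min -2
Largest of these is 3.

3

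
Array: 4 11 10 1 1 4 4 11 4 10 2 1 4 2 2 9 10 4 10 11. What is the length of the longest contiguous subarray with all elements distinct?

5

[4] len 1
[4, 11] len 2
[4, 11, 10] len 3
[4, 11, 10, 1] len 4
[1] len 1
[1, 4] len 2
[4] len 1
[4, 11] len 2
[11, 4] len 2
[11, 4, 10] len 3
[11, 4, 10, 2] len 4
[11, 4, 10, 2, 1] len 5
[10, 2, 1, 4] len 4
[1, 4, 2] len 3
[2] len 1
[2, 9] len 2
[2, 9, 10] len 3
[2, 9, 10, 4] len 4
[4, 10] len 2
[4, 10, 11] len 3
Longest all-distinct length: 5.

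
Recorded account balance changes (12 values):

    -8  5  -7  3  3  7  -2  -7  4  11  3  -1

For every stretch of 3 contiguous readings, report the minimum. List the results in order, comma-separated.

-8 5 -7 → min -8
5 -7 3 → min -7
-7 3 3 → min -7
3 3 7 → min 3
3 7 -2 → min -2
7 -2 -7 → min -7
-2 -7 4 → min -7
-7 4 11 → min -7
4 11 3 → min 3
11 3 -1 → min -1

-8, -7, -7, 3, -2, -7, -7, -7, 3, -1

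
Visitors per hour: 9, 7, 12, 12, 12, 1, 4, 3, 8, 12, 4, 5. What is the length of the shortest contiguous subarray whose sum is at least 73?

10

Extend right; whenever the sum reaches 73, record the length and shrink from the left:
add 9: running sum 9 < 73
add 7: running sum 16 < 73
add 12: running sum 28 < 73
add 12: running sum 40 < 73
add 12: running sum 52 < 73
add 1: running sum 53 < 73
add 4: running sum 57 < 73
add 3: running sum 60 < 73
add 8: running sum 68 < 73
end 9: [9, 7, 12, 12, 12, 1, 4, 3, 8, 12] sum 80, len 10
end 10: [7, 12, 12, 12, 1, 4, 3, 8, 12, 4] sum 75, len 10
end 11: [12, 12, 12, 1, 4, 3, 8, 12, 4, 5] sum 73, len 10
Shortest qualifying length: 10.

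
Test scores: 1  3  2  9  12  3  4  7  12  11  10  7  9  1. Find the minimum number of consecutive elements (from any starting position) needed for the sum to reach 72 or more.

9

add 1: running sum 1 < 72
add 3: running sum 4 < 72
add 2: running sum 6 < 72
add 9: running sum 15 < 72
add 12: running sum 27 < 72
add 3: running sum 30 < 72
add 4: running sum 34 < 72
add 7: running sum 41 < 72
add 12: running sum 53 < 72
add 11: running sum 64 < 72
add 10: shortest ending here [3, 2, 9, 12, 3, 4, 7, 12, 11, 10] sum 73, len 10
add 7: shortest ending here [9, 12, 3, 4, 7, 12, 11, 10, 7] sum 75, len 9
add 9: shortest ending here [12, 3, 4, 7, 12, 11, 10, 7, 9] sum 75, len 9
add 1: shortest ending here [12, 3, 4, 7, 12, 11, 10, 7, 9, 1] sum 76, len 10
Shortest qualifying length: 9.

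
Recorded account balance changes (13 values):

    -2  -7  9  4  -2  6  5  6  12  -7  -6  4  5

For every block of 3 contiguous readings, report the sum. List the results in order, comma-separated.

Sliding a size-3 window across the 13 values:
(-2, -7, 9) → sum 0
(-7, 9, 4) → sum 6
(9, 4, -2) → sum 11
(4, -2, 6) → sum 8
(-2, 6, 5) → sum 9
(6, 5, 6) → sum 17
(5, 6, 12) → sum 23
(6, 12, -7) → sum 11
(12, -7, -6) → sum -1
(-7, -6, 4) → sum -9
(-6, 4, 5) → sum 3

0, 6, 11, 8, 9, 17, 23, 11, -1, -9, 3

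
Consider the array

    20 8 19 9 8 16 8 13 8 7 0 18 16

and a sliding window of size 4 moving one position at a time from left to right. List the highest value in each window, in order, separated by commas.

20, 19, 19, 16, 16, 16, 13, 13, 18, 18

Sliding a size-4 window across the 13 values:
[20, 8, 19, 9] → max 20
[8, 19, 9, 8] → max 19
[19, 9, 8, 16] → max 19
[9, 8, 16, 8] → max 16
[8, 16, 8, 13] → max 16
[16, 8, 13, 8] → max 16
[8, 13, 8, 7] → max 13
[13, 8, 7, 0] → max 13
[8, 7, 0, 18] → max 18
[7, 0, 18, 16] → max 18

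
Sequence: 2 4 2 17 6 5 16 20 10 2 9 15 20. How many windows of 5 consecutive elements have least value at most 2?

2 4 2 17 6 → min 2  ≤ 2 ✓
4 2 17 6 5 → min 2  ≤ 2 ✓
2 17 6 5 16 → min 2  ≤ 2 ✓
17 6 5 16 20 → min 5
6 5 16 20 10 → min 5
5 16 20 10 2 → min 2  ≤ 2 ✓
16 20 10 2 9 → min 2  ≤ 2 ✓
20 10 2 9 15 → min 2  ≤ 2 ✓
10 2 9 15 20 → min 2  ≤ 2 ✓
7 windows satisfy the condition.

7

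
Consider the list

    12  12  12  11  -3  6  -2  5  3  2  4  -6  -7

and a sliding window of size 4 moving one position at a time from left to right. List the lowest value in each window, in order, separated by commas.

12 12 12 11 → min 11
12 12 11 -3 → min -3
12 11 -3 6 → min -3
11 -3 6 -2 → min -3
-3 6 -2 5 → min -3
6 -2 5 3 → min -2
-2 5 3 2 → min -2
5 3 2 4 → min 2
3 2 4 -6 → min -6
2 4 -6 -7 → min -7

11, -3, -3, -3, -3, -2, -2, 2, -6, -7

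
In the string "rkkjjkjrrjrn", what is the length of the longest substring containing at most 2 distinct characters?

6

add r: window [r] (1 distinct), len 1
add k: window [r, k] (2 distinct), len 2
add k: window [r, k, k] (2 distinct), len 3
add j: window [k, k, j] (2 distinct), len 3
add j: window [k, k, j, j] (2 distinct), len 4
add k: window [k, k, j, j, k] (2 distinct), len 5
add j: window [k, k, j, j, k, j] (2 distinct), len 6
add r: window [j, r] (2 distinct), len 2
add r: window [j, r, r] (2 distinct), len 3
add j: window [j, r, r, j] (2 distinct), len 4
add r: window [j, r, r, j, r] (2 distinct), len 5
add n: window [r, n] (2 distinct), len 2
Longest length with ≤2 distinct: 6.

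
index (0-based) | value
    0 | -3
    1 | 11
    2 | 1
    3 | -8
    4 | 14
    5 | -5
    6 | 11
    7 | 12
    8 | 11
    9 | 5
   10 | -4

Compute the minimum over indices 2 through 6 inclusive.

Elements at indices 2..6: 1, -8, 14, -5, 11
min(1, -8, 14, -5, 11) = -8

-8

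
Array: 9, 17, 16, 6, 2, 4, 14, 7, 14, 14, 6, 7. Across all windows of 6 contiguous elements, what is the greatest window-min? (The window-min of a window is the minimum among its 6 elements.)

6

Each size-6 window and its min:
[9, 17, 16, 6, 2, 4] → min 2
[17, 16, 6, 2, 4, 14] → min 2
[16, 6, 2, 4, 14, 7] → min 2
[6, 2, 4, 14, 7, 14] → min 2
[2, 4, 14, 7, 14, 14] → min 2
[4, 14, 7, 14, 14, 6] → min 4
[14, 7, 14, 14, 6, 7] → min 6
Greatest of these is 6.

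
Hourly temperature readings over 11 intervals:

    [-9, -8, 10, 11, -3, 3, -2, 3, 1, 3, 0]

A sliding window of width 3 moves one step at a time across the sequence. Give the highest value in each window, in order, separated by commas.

Sliding a size-3 window across the 11 values:
(-9, -8, 10) → max 10
(-8, 10, 11) → max 11
(10, 11, -3) → max 11
(11, -3, 3) → max 11
(-3, 3, -2) → max 3
(3, -2, 3) → max 3
(-2, 3, 1) → max 3
(3, 1, 3) → max 3
(1, 3, 0) → max 3

10, 11, 11, 11, 3, 3, 3, 3, 3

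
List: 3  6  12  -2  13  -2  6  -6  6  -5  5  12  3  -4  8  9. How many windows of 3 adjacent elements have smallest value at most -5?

3 6 12 → min 3
6 12 -2 → min -2
12 -2 13 → min -2
-2 13 -2 → min -2
13 -2 6 → min -2
-2 6 -6 → min -6  ≤ -5 ✓
6 -6 6 → min -6  ≤ -5 ✓
-6 6 -5 → min -6  ≤ -5 ✓
6 -5 5 → min -5  ≤ -5 ✓
-5 5 12 → min -5  ≤ -5 ✓
5 12 3 → min 3
12 3 -4 → min -4
3 -4 8 → min -4
-4 8 9 → min -4
5 windows satisfy the condition.

5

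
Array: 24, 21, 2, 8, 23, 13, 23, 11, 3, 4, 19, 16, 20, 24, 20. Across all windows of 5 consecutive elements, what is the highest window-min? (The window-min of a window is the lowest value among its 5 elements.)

[24, 21, 2, 8, 23] → min 2
[21, 2, 8, 23, 13] → min 2
[2, 8, 23, 13, 23] → min 2
[8, 23, 13, 23, 11] → min 8
[23, 13, 23, 11, 3] → min 3
[13, 23, 11, 3, 4] → min 3
[23, 11, 3, 4, 19] → min 3
[11, 3, 4, 19, 16] → min 3
[3, 4, 19, 16, 20] → min 3
[4, 19, 16, 20, 24] → min 4
[19, 16, 20, 24, 20] → min 16
Highest of these is 16.

16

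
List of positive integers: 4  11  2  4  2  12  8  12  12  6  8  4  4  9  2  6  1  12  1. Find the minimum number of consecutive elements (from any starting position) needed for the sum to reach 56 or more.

6

add 4: running sum 4 < 56
add 11: running sum 15 < 56
add 2: running sum 17 < 56
add 4: running sum 21 < 56
add 2: running sum 23 < 56
add 12: running sum 35 < 56
add 8: running sum 43 < 56
add 12: running sum 55 < 56
add 12: shortest ending here [11, 2, 4, 2, 12, 8, 12, 12] sum 63, len 8
add 6: shortest ending here [4, 2, 12, 8, 12, 12, 6] sum 56, len 7
add 8: shortest ending here [12, 8, 12, 12, 6, 8] sum 58, len 6
add 4: shortest ending here [12, 8, 12, 12, 6, 8, 4] sum 62, len 7
add 4: shortest ending here [12, 8, 12, 12, 6, 8, 4, 4] sum 66, len 8
add 9: shortest ending here [8, 12, 12, 6, 8, 4, 4, 9] sum 63, len 8
add 2: shortest ending here [12, 12, 6, 8, 4, 4, 9, 2] sum 57, len 8
add 6: shortest ending here [12, 12, 6, 8, 4, 4, 9, 2, 6] sum 63, len 9
add 1: shortest ending here [12, 12, 6, 8, 4, 4, 9, 2, 6, 1] sum 64, len 10
add 12: shortest ending here [12, 6, 8, 4, 4, 9, 2, 6, 1, 12] sum 64, len 10
add 1: shortest ending here [12, 6, 8, 4, 4, 9, 2, 6, 1, 12, 1] sum 65, len 11
Shortest qualifying length: 6.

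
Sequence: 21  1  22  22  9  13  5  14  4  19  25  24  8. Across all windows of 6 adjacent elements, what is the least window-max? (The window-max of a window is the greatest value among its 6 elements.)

Window maxs for each of the 8 positions:
21 1 22 22 9 13 → max 22
1 22 22 9 13 5 → max 22
22 22 9 13 5 14 → max 22
22 9 13 5 14 4 → max 22
9 13 5 14 4 19 → max 19
13 5 14 4 19 25 → max 25
5 14 4 19 25 24 → max 25
14 4 19 25 24 8 → max 25
Least of these is 19.

19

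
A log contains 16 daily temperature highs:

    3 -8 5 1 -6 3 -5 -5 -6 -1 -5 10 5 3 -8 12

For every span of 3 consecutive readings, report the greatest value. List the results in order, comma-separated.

[3, -8, 5] → max 5
[-8, 5, 1] → max 5
[5, 1, -6] → max 5
[1, -6, 3] → max 3
[-6, 3, -5] → max 3
[3, -5, -5] → max 3
[-5, -5, -6] → max -5
[-5, -6, -1] → max -1
[-6, -1, -5] → max -1
[-1, -5, 10] → max 10
[-5, 10, 5] → max 10
[10, 5, 3] → max 10
[5, 3, -8] → max 5
[3, -8, 12] → max 12

5, 5, 5, 3, 3, 3, -5, -1, -1, 10, 10, 10, 5, 12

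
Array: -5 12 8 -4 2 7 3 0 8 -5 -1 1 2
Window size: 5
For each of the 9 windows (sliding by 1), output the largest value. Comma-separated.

-5 12 8 -4 2 → max 12
12 8 -4 2 7 → max 12
8 -4 2 7 3 → max 8
-4 2 7 3 0 → max 7
2 7 3 0 8 → max 8
7 3 0 8 -5 → max 8
3 0 8 -5 -1 → max 8
0 8 -5 -1 1 → max 8
8 -5 -1 1 2 → max 8

12, 12, 8, 7, 8, 8, 8, 8, 8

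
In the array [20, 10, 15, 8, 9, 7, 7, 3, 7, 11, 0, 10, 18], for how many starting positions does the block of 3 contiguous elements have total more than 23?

20 10 15 → sum 45  > 23 ✓
10 15 8 → sum 33  > 23 ✓
15 8 9 → sum 32  > 23 ✓
8 9 7 → sum 24  > 23 ✓
9 7 7 → sum 23
7 7 3 → sum 17
7 3 7 → sum 17
3 7 11 → sum 21
7 11 0 → sum 18
11 0 10 → sum 21
0 10 18 → sum 28  > 23 ✓
5 windows satisfy the condition.

5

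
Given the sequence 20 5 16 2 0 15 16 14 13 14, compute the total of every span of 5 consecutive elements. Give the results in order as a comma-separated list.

43, 38, 49, 47, 58, 72

Sliding a size-5 window across the 10 values:
(20, 5, 16, 2, 0) → sum 43
(5, 16, 2, 0, 15) → sum 38
(16, 2, 0, 15, 16) → sum 49
(2, 0, 15, 16, 14) → sum 47
(0, 15, 16, 14, 13) → sum 58
(15, 16, 14, 13, 14) → sum 72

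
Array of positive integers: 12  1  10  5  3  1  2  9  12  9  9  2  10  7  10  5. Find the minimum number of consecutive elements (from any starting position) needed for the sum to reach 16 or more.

2

Extend right; whenever the sum reaches 16, record the length and shrink from the left:
add 12: running sum 12 < 16
add 1: running sum 13 < 16
end 2: [12, 1, 10] sum 23, len 3
end 3: [1, 10, 5] sum 16, len 3
end 4: [10, 5, 3] sum 18, len 3
end 5: [10, 5, 3, 1] sum 19, len 4
end 6: [10, 5, 3, 1, 2] sum 21, len 5
end 7: [5, 3, 1, 2, 9] sum 20, len 5
end 8: [9, 12] sum 21, len 2
end 9: [12, 9] sum 21, len 2
end 10: [9, 9] sum 18, len 2
end 11: [9, 9, 2] sum 20, len 3
end 12: [9, 2, 10] sum 21, len 3
end 13: [10, 7] sum 17, len 2
end 14: [7, 10] sum 17, len 2
end 15: [7, 10, 5] sum 22, len 3
Shortest qualifying length: 2.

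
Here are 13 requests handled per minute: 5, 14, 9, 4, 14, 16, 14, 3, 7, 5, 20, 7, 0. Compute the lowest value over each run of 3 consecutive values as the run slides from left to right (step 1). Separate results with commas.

Sliding a size-3 window across the 13 values:
[5, 14, 9] → min 5
[14, 9, 4] → min 4
[9, 4, 14] → min 4
[4, 14, 16] → min 4
[14, 16, 14] → min 14
[16, 14, 3] → min 3
[14, 3, 7] → min 3
[3, 7, 5] → min 3
[7, 5, 20] → min 5
[5, 20, 7] → min 5
[20, 7, 0] → min 0

5, 4, 4, 4, 14, 3, 3, 3, 5, 5, 0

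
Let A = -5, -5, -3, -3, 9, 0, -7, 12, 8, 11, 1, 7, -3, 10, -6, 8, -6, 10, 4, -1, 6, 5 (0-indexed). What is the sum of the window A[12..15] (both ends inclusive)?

Elements at indices 12..15: -3, 10, -6, 8
sum(-3, 10, -6, 8) = 9

9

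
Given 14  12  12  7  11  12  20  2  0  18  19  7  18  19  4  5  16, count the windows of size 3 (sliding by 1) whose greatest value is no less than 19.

9

14 12 12 → max 14
12 12 7 → max 12
12 7 11 → max 12
7 11 12 → max 12
11 12 20 → max 20  ≥ 19 ✓
12 20 2 → max 20  ≥ 19 ✓
20 2 0 → max 20  ≥ 19 ✓
2 0 18 → max 18
0 18 19 → max 19  ≥ 19 ✓
18 19 7 → max 19  ≥ 19 ✓
19 7 18 → max 19  ≥ 19 ✓
7 18 19 → max 19  ≥ 19 ✓
18 19 4 → max 19  ≥ 19 ✓
19 4 5 → max 19  ≥ 19 ✓
4 5 16 → max 16
9 windows satisfy the condition.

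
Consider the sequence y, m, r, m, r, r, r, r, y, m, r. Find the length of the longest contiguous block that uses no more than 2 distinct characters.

add y: window [y] (1 distinct), len 1
add m: window [y, m] (2 distinct), len 2
add r: window [m, r] (2 distinct), len 2
add m: window [m, r, m] (2 distinct), len 3
add r: window [m, r, m, r] (2 distinct), len 4
add r: window [m, r, m, r, r] (2 distinct), len 5
add r: window [m, r, m, r, r, r] (2 distinct), len 6
add r: window [m, r, m, r, r, r, r] (2 distinct), len 7
add y: window [r, r, r, r, y] (2 distinct), len 5
add m: window [y, m] (2 distinct), len 2
add r: window [m, r] (2 distinct), len 2
Longest length with ≤2 distinct: 7.

7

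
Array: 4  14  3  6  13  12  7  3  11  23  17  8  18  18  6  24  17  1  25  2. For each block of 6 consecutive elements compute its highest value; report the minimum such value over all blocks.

13

Each size-6 window and its max:
(4, 14, 3, 6, 13, 12) → max 14
(14, 3, 6, 13, 12, 7) → max 14
(3, 6, 13, 12, 7, 3) → max 13
(6, 13, 12, 7, 3, 11) → max 13
(13, 12, 7, 3, 11, 23) → max 23
(12, 7, 3, 11, 23, 17) → max 23
(7, 3, 11, 23, 17, 8) → max 23
(3, 11, 23, 17, 8, 18) → max 23
(11, 23, 17, 8, 18, 18) → max 23
(23, 17, 8, 18, 18, 6) → max 23
(17, 8, 18, 18, 6, 24) → max 24
(8, 18, 18, 6, 24, 17) → max 24
(18, 18, 6, 24, 17, 1) → max 24
(18, 6, 24, 17, 1, 25) → max 25
(6, 24, 17, 1, 25, 2) → max 25
Minimum of these is 13.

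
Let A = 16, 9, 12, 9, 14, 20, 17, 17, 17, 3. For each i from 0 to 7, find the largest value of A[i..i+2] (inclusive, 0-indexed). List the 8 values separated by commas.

(16, 9, 12) → max 16
(9, 12, 9) → max 12
(12, 9, 14) → max 14
(9, 14, 20) → max 20
(14, 20, 17) → max 20
(20, 17, 17) → max 20
(17, 17, 17) → max 17
(17, 17, 3) → max 17

16, 12, 14, 20, 20, 20, 17, 17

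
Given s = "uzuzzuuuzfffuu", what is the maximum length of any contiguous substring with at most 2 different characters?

9

[u] 1 distinct, len 1
[u, z] 2 distinct, len 2
[u, z, u] 2 distinct, len 3
[u, z, u, z] 2 distinct, len 4
[u, z, u, z, z] 2 distinct, len 5
[u, z, u, z, z, u] 2 distinct, len 6
[u, z, u, z, z, u, u] 2 distinct, len 7
[u, z, u, z, z, u, u, u] 2 distinct, len 8
[u, z, u, z, z, u, u, u, z] 2 distinct, len 9
[z, f] 2 distinct, len 2
[z, f, f] 2 distinct, len 3
[z, f, f, f] 2 distinct, len 4
[f, f, f, u] 2 distinct, len 4
[f, f, f, u, u] 2 distinct, len 5
Longest length with ≤2 distinct: 9.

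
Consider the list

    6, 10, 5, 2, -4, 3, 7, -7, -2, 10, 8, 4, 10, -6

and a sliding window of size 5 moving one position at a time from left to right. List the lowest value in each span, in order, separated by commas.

-4, -4, -4, -7, -7, -7, -7, -7, -2, -6

Sliding a size-5 window across the 14 values:
(6, 10, 5, 2, -4) → min -4
(10, 5, 2, -4, 3) → min -4
(5, 2, -4, 3, 7) → min -4
(2, -4, 3, 7, -7) → min -7
(-4, 3, 7, -7, -2) → min -7
(3, 7, -7, -2, 10) → min -7
(7, -7, -2, 10, 8) → min -7
(-7, -2, 10, 8, 4) → min -7
(-2, 10, 8, 4, 10) → min -2
(10, 8, 4, 10, -6) → min -6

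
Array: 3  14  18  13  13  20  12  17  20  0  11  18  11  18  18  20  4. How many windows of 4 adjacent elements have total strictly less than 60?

8

(3, 14, 18, 13) → sum 48  < 60 ✓
(14, 18, 13, 13) → sum 58  < 60 ✓
(18, 13, 13, 20) → sum 64
(13, 13, 20, 12) → sum 58  < 60 ✓
(13, 20, 12, 17) → sum 62
(20, 12, 17, 20) → sum 69
(12, 17, 20, 0) → sum 49  < 60 ✓
(17, 20, 0, 11) → sum 48  < 60 ✓
(20, 0, 11, 18) → sum 49  < 60 ✓
(0, 11, 18, 11) → sum 40  < 60 ✓
(11, 18, 11, 18) → sum 58  < 60 ✓
(18, 11, 18, 18) → sum 65
(11, 18, 18, 20) → sum 67
(18, 18, 20, 4) → sum 60
8 windows satisfy the condition.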